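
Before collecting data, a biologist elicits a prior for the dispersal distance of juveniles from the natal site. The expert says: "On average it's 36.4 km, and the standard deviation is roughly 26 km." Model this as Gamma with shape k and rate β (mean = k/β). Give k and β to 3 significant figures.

k ≈ 1.96, β ≈ 0.0538

For Gamma(k, rate β): mean = k/β, variance = k/β², so CV = 1/√k.
CV = SD/mean = 26/36.4 = 0.7143, hence k = 1/CV² = 1.96.
Then β = k/mean = 1.96/36.4 = 0.0538.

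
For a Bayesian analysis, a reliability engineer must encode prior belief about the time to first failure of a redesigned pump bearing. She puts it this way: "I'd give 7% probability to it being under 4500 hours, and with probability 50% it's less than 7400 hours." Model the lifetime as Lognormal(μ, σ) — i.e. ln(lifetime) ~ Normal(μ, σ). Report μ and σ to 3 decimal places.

If T ~ Lognormal(μ,σ) then ln T ~ Normal(μ,σ), so the p-quantile of ln T is μ + z_p·σ.
ln(4500) = 8.412 and ln(7400) = 8.909; z_{0.07} = -1.476, z_{0.5} = 0.
σ = (8.909 − 8.412)/(0 − (-1.476)) = 0.337.
μ = 8.412 − (-1.476)·0.337 = 8.909.

μ ≈ 8.909, σ ≈ 0.337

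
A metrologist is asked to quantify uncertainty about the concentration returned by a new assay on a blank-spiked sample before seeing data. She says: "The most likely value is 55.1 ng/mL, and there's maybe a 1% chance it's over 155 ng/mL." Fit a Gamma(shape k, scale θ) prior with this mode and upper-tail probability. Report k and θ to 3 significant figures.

k ≈ 5.27, θ ≈ 12.9

Gamma(k,θ) with k>1 has mode (k−1)θ, so θ = 55.1/(k−1).
Need P(X < 155) = 0.99 with θ tied to k this way. Start at k = 2, θ = 55.1: P(X<155) ≈ 0.771.
Too low — raise k to concentrate. Iterating converges to k ≈ 5.27.
Then θ = 55.1/(5.27−1) ≈ 12.9.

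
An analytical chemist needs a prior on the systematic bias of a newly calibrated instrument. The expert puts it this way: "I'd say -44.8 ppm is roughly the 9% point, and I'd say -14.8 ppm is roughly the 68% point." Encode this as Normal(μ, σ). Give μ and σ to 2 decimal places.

For Normal(μ,σ), the p-quantile is μ + z_p·σ. Here z_{0.09} = -1.341, z_{0.68} = 0.4677.
So -44.8 = μ − 1.341σ and -14.8 = μ + 0.4677σ.
Subtracting: σ = (-14.8 − -44.8)/(0.4677 − (-1.341)) = 16.59.
Then μ = -44.8 − (-1.341)·16.59 = -22.56.

μ = -22.56, σ = 16.59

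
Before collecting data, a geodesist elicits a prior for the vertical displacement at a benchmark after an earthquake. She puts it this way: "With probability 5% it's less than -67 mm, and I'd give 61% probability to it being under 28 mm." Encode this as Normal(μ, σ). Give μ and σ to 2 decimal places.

For Normal(μ,σ), the p-quantile is μ + z_p·σ. Here z_{0.05} = -1.645, z_{0.61} = 0.2793.
So -67 = μ − 1.645σ and 28 = μ + 0.2793σ.
Subtracting: σ = (28 − -67)/(0.2793 − (-1.645)) = 49.37.
Then μ = -67 − (-1.645)·49.37 = 14.21.

μ = 14.21, σ = 49.37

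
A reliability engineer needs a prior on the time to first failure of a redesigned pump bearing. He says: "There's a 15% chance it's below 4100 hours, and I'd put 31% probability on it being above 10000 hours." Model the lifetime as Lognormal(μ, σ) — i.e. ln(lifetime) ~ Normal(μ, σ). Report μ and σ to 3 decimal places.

If T ~ Lognormal(μ,σ) then ln T ~ Normal(μ,σ), so the p-quantile of ln T is μ + z_p·σ.
ln(4100) = 8.319 and ln(10000) = 9.21; z_{0.15} = -1.036, z_{0.69} = 0.4959.
σ = (9.21 − 8.319)/(0.4959 − (-1.036)) = 0.582.
μ = 8.319 − (-1.036)·0.582 = 8.922.

μ ≈ 8.922, σ ≈ 0.582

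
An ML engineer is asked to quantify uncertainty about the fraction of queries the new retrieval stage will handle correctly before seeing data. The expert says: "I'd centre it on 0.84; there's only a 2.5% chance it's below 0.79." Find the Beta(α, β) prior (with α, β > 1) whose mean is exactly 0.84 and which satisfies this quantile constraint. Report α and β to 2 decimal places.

With mean 0.84 fixed, write α = 0.84s, β = 0.16s where s = α+β.
Need P(θ < 0.79) = 0.025 under Beta(0.84s, 0.16s). Normal approximation: (q−m)/√(m(1−m)/s) ≈ z_{0.025} = -1.96, so s ≈ 0.84·0.16·(-1.96)²/(0.79−0.84)² = 206.5.
At s = 206.5: P(θ<0.79) ≈ 0.031. Adjusting to match 0.025 gives s ≈ 229.73.
So α = 0.84·229.73 ≈ 192.97, β = 0.16·229.73 ≈ 36.76.

α ≈ 192.97, β ≈ 36.76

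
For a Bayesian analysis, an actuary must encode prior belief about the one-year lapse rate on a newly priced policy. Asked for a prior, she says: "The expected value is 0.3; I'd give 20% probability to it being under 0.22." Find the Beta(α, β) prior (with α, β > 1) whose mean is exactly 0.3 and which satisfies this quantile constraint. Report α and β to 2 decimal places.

With mean 0.3 fixed, write α = 0.3s, β = 0.7s where s = α+β.
Need P(θ < 0.22) = 0.2 under Beta(0.3s, 0.7s). Normal approximation: (q−m)/√(m(1−m)/s) ≈ z_{0.2} = -0.842, so s ≈ 0.3·0.7·(-0.842)²/(0.22−0.3)² = 23.2.
At s = 23.2: P(θ<0.22) ≈ 0.204. Adjusting to match 0.2 gives s ≈ 24.01.
So α = 0.3·24.01 ≈ 7.20, β = 0.7·24.01 ≈ 16.81.

α ≈ 7.20, β ≈ 16.81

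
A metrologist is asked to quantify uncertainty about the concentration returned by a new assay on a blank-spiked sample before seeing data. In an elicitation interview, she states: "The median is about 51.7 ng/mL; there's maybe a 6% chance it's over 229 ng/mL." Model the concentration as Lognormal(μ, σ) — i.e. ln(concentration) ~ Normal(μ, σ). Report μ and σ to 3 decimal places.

If T ~ Lognormal(μ,σ) then ln T ~ Normal(μ,σ), so the p-quantile of ln T is μ + z_p·σ.
ln(51.7) = 3.945 and ln(229) = 5.434; z_{0.5} = 0, z_{0.94} = 1.555.
σ = (5.434 − 3.945)/(1.555 − (0)) = 0.957.
μ = 3.945 − (0)·0.957 = 3.945.

μ ≈ 3.945, σ ≈ 0.957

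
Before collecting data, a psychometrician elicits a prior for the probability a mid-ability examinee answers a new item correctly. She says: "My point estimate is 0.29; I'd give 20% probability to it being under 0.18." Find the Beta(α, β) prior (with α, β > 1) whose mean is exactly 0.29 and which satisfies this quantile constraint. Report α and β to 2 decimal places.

With mean 0.29 fixed, write α = 0.29s, β = 0.71s where s = α+β.
Need P(θ < 0.18) = 0.2 under Beta(0.29s, 0.71s). Normal approximation: (q−m)/√(m(1−m)/s) ≈ z_{0.2} = -0.842, so s ≈ 0.29·0.71·(-0.842)²/(0.18−0.29)² = 12.1.
At s = 12.1: P(θ<0.18) ≈ 0.206. Adjusting to match 0.2 gives s ≈ 12.51.
So α = 0.29·12.51 ≈ 3.63, β = 0.71·12.51 ≈ 8.88.

α ≈ 3.63, β ≈ 8.88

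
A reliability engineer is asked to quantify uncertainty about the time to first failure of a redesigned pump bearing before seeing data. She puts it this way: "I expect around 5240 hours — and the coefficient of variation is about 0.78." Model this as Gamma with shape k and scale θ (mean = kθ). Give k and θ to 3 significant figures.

For Gamma(k, scale θ): mean = kθ, variance = kθ², so CV = 1/√k.
CV = 0.78, hence k = 1/CV² = 1.64.
Then θ = mean/k = 5240/1.64 = 3190.

k ≈ 1.64, θ ≈ 3190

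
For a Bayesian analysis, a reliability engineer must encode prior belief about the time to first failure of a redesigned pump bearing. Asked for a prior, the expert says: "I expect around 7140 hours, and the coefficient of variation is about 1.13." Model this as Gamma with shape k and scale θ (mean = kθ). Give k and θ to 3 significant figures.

k ≈ 0.783, θ ≈ 9120

For Gamma(k, scale θ): mean = kθ, variance = kθ², so CV = 1/√k.
CV = 1.13, hence k = 1/CV² = 0.783.
Then θ = mean/k = 7140/0.783 = 9120.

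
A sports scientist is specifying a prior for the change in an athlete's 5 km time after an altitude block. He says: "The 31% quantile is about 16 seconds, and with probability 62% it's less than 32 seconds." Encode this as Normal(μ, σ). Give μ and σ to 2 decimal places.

For Normal(μ,σ), the p-quantile is μ + z_p·σ. Here z_{0.31} = -0.4959, z_{0.62} = 0.3055.
So 16 = μ − 0.4959σ and 32 = μ + 0.3055σ.
Subtracting: σ = (32 − 16)/(0.3055 − (-0.4959)) = 19.97.
Then μ = 16 − (-0.4959)·19.97 = 25.90.

μ = 25.90, σ = 19.97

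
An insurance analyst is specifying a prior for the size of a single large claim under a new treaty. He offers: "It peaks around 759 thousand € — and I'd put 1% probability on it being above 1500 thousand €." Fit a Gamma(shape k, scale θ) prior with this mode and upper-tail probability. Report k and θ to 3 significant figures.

Gamma(k,θ) with k>1 has mode (k−1)θ, so θ = 759/(k−1).
Need P(X < 1500) = 0.99 with θ tied to k this way. Start at k = 2, θ = 759: P(X<1500) ≈ 0.588.
Too low — raise k to concentrate. Iterating converges to k ≈ 11.6.
Then θ = 759/(11.6−1) ≈ 71.6.

k ≈ 11.6, θ ≈ 71.6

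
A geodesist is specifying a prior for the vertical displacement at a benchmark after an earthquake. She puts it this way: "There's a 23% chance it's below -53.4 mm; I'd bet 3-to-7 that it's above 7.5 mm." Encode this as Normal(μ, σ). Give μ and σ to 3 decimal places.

μ = -17.781, σ = 48.209

For Normal(μ,σ), the p-quantile is μ + z_p·σ. Here z_{0.23} = -0.7388, z_{0.7} = 0.5244.
So -53.4 = μ − 0.7388σ and 7.5 = μ + 0.5244σ.
Subtracting: σ = (7.5 − -53.4)/(0.5244 − (-0.7388)) = 48.209.
Then μ = -53.4 − (-0.7388)·48.209 = -17.781.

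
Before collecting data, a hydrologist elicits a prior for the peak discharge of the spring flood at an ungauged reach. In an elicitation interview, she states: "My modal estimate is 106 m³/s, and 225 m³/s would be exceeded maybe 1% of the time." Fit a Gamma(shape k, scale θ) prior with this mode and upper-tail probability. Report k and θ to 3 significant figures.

k ≈ 9.57, θ ≈ 12.4

Gamma(k,θ) with k>1 has mode (k−1)θ, so θ = 106/(k−1).
Need P(X < 225) = 0.99 with θ tied to k this way. Start at k = 2, θ = 106: P(X<225) ≈ 0.626.
Too low — raise k to concentrate. Iterating converges to k ≈ 9.57.
Then θ = 106/(9.57−1) ≈ 12.4.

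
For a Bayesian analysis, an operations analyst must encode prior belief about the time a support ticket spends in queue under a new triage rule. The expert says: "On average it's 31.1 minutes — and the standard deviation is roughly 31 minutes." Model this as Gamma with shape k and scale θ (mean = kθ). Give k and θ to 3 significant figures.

For Gamma(k, scale θ): mean = kθ, variance = kθ², so CV = 1/√k.
CV = SD/mean = 31/31.1 = 0.9968, hence k = 1/CV² = 1.01.
Then θ = mean/k = 31.1/1.01 = 30.9.

k ≈ 1.01, θ ≈ 30.9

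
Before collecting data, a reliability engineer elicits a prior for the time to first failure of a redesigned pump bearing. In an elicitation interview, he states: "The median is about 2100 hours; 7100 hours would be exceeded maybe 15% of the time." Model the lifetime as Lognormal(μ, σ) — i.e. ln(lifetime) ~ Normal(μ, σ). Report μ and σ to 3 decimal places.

μ ≈ 7.650, σ ≈ 1.175

If T ~ Lognormal(μ,σ) then ln T ~ Normal(μ,σ), so the p-quantile of ln T is μ + z_p·σ.
ln(2100) = 7.65 and ln(7100) = 8.868; z_{0.5} = 0, z_{0.85} = 1.036.
σ = (8.868 − 7.65)/(1.036 − (0)) = 1.175.
μ = 7.65 − (0)·1.175 = 7.650.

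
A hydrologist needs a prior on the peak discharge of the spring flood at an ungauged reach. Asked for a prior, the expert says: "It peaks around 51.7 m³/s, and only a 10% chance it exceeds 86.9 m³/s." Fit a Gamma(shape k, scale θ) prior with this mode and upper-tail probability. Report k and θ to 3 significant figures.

Gamma(k,θ) with k>1 has mode (k−1)θ, so θ = 51.7/(k−1).
Need P(X < 86.9) = 0.9 with θ tied to k this way. Start at k = 2, θ = 51.7: P(X<86.9) ≈ 0.501.
Too low — raise k to concentrate. Iterating converges to k ≈ 8.01.
Then θ = 51.7/(8.01−1) ≈ 7.37.

k ≈ 8.01, θ ≈ 7.37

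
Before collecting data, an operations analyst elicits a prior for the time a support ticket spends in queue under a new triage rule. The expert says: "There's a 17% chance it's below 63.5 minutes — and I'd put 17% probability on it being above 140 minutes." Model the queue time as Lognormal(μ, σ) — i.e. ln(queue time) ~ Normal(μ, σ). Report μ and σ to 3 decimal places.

If T ~ Lognormal(μ,σ) then ln T ~ Normal(μ,σ), so the p-quantile of ln T is μ + z_p·σ.
ln(63.5) = 4.151 and ln(140) = 4.942; z_{0.17} = -0.9542, z_{0.83} = 0.9542.
σ = (4.942 − 4.151)/(0.9542 − (-0.9542)) = 0.414.
μ = 4.151 − (-0.9542)·0.414 = 4.546.

μ ≈ 4.546, σ ≈ 0.414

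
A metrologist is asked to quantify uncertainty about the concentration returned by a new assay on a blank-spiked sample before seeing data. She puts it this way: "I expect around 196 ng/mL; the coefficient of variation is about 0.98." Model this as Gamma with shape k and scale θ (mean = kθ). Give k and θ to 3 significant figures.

For Gamma(k, scale θ): mean = kθ, variance = kθ², so CV = 1/√k.
CV = 0.98, hence k = 1/CV² = 1.04.
Then θ = mean/k = 196/1.04 = 188.

k ≈ 1.04, θ ≈ 188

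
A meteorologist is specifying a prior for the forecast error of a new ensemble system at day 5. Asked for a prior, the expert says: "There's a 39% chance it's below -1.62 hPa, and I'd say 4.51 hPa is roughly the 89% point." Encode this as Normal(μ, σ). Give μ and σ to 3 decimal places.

μ = -0.483, σ = 4.071

The p-quantile of Normal(μ,σ) is μ + z_p·σ, with z_{0.39} = -0.2793 and z_{0.89} = 1.227.
Eliminate σ: μ = (z₂·x₁ − z₁·x₂)/(z₂ − z₁) = (1.227·-1.62 − (-0.2793)·4.51)/1.506 = -0.483.
Then σ = (x₂ − x₁)/(z₂ − z₁) = (4.51 − -1.62)/1.506 = 4.071.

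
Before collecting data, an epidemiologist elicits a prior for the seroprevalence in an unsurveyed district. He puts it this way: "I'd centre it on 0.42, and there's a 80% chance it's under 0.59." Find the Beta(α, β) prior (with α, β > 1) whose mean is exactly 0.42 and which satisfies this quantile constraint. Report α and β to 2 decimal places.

With mean 0.42 fixed, write α = 0.42s, β = 0.58s where s = α+β.
Need P(θ < 0.59) = 0.8 under Beta(0.42s, 0.58s). Normal approximation: (q−m)/√(m(1−m)/s) ≈ z_{0.8} = 0.842, so s ≈ 0.42·0.58·(0.842)²/(0.59−0.42)² = 6.0.
At s = 6.0: P(θ<0.59) ≈ 0.801. Adjusting to match 0.8 gives s ≈ 5.91.
So α = 0.42·5.91 ≈ 2.48, β = 0.58·5.91 ≈ 3.43.

α ≈ 2.48, β ≈ 3.43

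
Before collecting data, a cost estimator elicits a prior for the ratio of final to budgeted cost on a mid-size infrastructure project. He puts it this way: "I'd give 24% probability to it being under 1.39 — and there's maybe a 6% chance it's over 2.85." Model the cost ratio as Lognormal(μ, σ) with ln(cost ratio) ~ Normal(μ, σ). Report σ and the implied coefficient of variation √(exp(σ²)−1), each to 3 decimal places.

σ ≈ 0.318, CV ≈ 0.326

If T ~ Lognormal(μ,σ) then ln T ~ Normal(μ,σ), so the p-quantile of ln T is μ + z_p·σ.
ln(1.39) = 0.3293 and ln(2.85) = 1.047; z_{0.24} = -0.7063, z_{0.94} = 1.555.
σ = (1.047 − 0.3293)/(1.555 − (-0.7063)) = 0.318.
μ = 0.3293 − (-0.7063)·0.318 = 0.554.
CV = √(exp(σ²)−1) = √(exp(0.1008)−1) = 0.326.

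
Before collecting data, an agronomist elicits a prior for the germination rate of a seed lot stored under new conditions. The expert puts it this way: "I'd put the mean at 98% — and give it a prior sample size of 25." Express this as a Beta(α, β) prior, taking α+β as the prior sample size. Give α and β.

Under the effective-sample-size interpretation, Beta(α, β) has prior mean α/(α+β) and prior sample size α+β.
So α+β = 25 and α/(α+β) = 0.98, giving α = 0.98·25 = 24.5 and β = 25 − 24.5 = 0.5.

α = 24.5, β = 0.5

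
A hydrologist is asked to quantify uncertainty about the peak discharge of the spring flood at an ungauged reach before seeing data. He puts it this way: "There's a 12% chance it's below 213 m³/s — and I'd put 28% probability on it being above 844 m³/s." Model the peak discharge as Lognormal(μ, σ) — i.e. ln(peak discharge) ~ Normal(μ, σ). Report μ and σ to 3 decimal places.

If T ~ Lognormal(μ,σ) then ln T ~ Normal(μ,σ), so the p-quantile of ln T is μ + z_p·σ.
ln(213) = 5.361 and ln(844) = 6.738; z_{0.12} = -1.175, z_{0.72} = 0.5828.
σ = (6.738 − 5.361)/(0.5828 − (-1.175)) = 0.783.
μ = 5.361 − (-1.175)·0.783 = 6.282.

μ ≈ 6.282, σ ≈ 0.783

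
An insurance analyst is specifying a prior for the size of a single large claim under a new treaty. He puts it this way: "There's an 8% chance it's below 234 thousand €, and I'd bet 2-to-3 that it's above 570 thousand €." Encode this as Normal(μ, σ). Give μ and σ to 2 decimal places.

The p-quantile of Normal(μ,σ) is μ + z_p·σ, with z_{0.08} = -1.405 and z_{0.6} = 0.2533.
Eliminate σ: μ = (z₂·x₁ − z₁·x₂)/(z₂ − z₁) = (0.2533·234 − (-1.405)·570)/1.658 = 518.67.
Then σ = (x₂ − x₁)/(z₂ − z₁) = (570 − 234)/1.658 = 202.60.

μ = 518.67, σ = 202.60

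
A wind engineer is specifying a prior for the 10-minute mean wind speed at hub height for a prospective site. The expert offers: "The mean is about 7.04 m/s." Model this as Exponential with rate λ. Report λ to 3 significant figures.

Exponential mean = 1/λ, so λ = 1/7.04 = 0.142.

λ ≈ 0.142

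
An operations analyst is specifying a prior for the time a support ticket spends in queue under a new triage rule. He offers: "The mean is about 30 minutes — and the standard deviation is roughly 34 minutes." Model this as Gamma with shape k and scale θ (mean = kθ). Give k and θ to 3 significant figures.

For Gamma(k, scale θ): mean = kθ, variance = kθ², so CV = 1/√k.
CV = SD/mean = 34/30 = 1.133, hence k = 1/CV² = 0.779.
Then θ = mean/k = 30/0.779 = 38.5.

k ≈ 0.779, θ ≈ 38.5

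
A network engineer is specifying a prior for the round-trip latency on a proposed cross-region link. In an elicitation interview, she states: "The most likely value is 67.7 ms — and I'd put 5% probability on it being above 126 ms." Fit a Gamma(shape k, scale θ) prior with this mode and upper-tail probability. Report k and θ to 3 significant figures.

k ≈ 8.21, θ ≈ 9.39

Gamma(k,θ) with k>1 has mode (k−1)θ, so θ = 67.7/(k−1).
Need P(X < 126) = 0.95 with θ tied to k this way. Start at k = 2, θ = 67.7: P(X<126) ≈ 0.555.
Too low — raise k to concentrate. Iterating converges to k ≈ 8.21.
Then θ = 67.7/(8.21−1) ≈ 9.39.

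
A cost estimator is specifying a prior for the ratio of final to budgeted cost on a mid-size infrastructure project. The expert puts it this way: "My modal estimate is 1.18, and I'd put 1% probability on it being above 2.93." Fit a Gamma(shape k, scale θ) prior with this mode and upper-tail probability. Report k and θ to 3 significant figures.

Gamma(k,θ) with k>1 has mode (k−1)θ, so θ = 1.18/(k−1).
Need P(X < 2.93) = 0.99 with θ tied to k this way. Start at k = 2, θ = 1.18: P(X<2.93) ≈ 0.709.
Too low — raise k to concentrate. Iterating converges to k ≈ 6.68.
Then θ = 1.18/(6.68−1) ≈ 0.208.

k ≈ 6.68, θ ≈ 0.208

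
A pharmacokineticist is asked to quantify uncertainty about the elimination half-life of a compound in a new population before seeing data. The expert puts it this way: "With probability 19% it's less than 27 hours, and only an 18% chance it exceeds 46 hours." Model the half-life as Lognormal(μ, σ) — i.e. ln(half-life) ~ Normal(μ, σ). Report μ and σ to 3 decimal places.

μ ≈ 3.557, σ ≈ 0.297

If T ~ Lognormal(μ,σ) then ln T ~ Normal(μ,σ), so the p-quantile of ln T is μ + z_p·σ.
ln(27) = 3.296 and ln(46) = 3.829; z_{0.19} = -0.8779, z_{0.82} = 0.9154.
σ = (3.829 − 3.296)/(0.9154 − (-0.8779)) = 0.297.
μ = 3.296 − (-0.8779)·0.297 = 3.557.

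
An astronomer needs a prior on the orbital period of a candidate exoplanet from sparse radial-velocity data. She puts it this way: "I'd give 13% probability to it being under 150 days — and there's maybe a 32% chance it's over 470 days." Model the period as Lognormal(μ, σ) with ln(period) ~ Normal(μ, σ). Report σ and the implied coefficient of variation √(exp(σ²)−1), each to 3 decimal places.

σ ≈ 0.716, CV ≈ 0.819

If T ~ Lognormal(μ,σ) then ln T ~ Normal(μ,σ), so the p-quantile of ln T is μ + z_p·σ.
ln(150) = 5.011 and ln(470) = 6.153; z_{0.13} = -1.126, z_{0.68} = 0.4677.
σ = (6.153 − 5.011)/(0.4677 − (-1.126)) = 0.716.
μ = 5.011 − (-1.126)·0.716 = 5.818.
CV = √(exp(σ²)−1) = √(exp(0.5133)−1) = 0.819.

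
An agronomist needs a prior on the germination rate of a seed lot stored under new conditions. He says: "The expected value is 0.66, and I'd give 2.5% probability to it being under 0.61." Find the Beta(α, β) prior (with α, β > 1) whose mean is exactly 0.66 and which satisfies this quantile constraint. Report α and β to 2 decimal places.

α ≈ 234.55, β ≈ 120.83

With mean 0.66 fixed, write α = 0.66s, β = 0.34s where s = α+β.
Need P(θ < 0.61) = 0.025 under Beta(0.66s, 0.34s). Normal approximation: (q−m)/√(m(1−m)/s) ≈ z_{0.025} = -1.96, so s ≈ 0.66·0.34·(-1.96)²/(0.61−0.66)² = 344.8.
At s = 344.8: P(θ<0.61) ≈ 0.027. Adjusting to match 0.025 gives s ≈ 355.38.
So α = 0.66·355.38 ≈ 234.55, β = 0.34·355.38 ≈ 120.83.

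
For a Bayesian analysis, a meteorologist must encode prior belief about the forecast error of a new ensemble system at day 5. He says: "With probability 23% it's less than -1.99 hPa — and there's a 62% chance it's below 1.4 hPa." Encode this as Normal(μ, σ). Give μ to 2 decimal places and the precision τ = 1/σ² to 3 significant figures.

For Normal(μ,σ), the p-quantile is μ + z_p·σ. Here z_{0.23} = -0.7388, z_{0.62} = 0.3055.
So -1.99 = μ − 0.7388σ and 1.4 = μ + 0.3055σ.
Subtracting: σ = (1.4 − -1.99)/(0.3055 − (-0.7388)) = 3.25.
Then μ = -1.99 − (-0.7388)·3.25 = 0.41.
Precision τ = 1/σ² = 1/3.246² = 0.0949.

μ = 0.41, τ = 0.0949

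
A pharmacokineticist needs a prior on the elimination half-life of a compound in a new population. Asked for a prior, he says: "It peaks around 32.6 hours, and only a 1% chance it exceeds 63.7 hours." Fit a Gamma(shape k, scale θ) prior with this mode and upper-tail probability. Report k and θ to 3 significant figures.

k ≈ 12, θ ≈ 2.97

Gamma(k,θ) with k>1 has mode (k−1)θ, so θ = 32.6/(k−1).
Need P(X < 63.7) = 0.99 with θ tied to k this way. Start at k = 2, θ = 32.6: P(X<63.7) ≈ 0.581.
Too low — raise k to concentrate. Iterating converges to k ≈ 12.
Then θ = 32.6/(12−1) ≈ 2.97.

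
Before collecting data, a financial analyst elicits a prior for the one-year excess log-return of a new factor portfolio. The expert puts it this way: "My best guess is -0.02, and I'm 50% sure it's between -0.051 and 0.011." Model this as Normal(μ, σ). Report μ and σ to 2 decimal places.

μ = -0.02, σ = 0.05

A symmetric 50% interval runs μ ± z·σ with z = 0.6745.
Half-width = 0.031, so σ = 0.031/0.6745 = 0.05.
μ is the stated best guess, -0.02.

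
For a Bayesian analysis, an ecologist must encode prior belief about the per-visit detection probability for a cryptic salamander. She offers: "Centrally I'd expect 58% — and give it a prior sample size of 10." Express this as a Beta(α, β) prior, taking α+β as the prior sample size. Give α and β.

Under the effective-sample-size interpretation, Beta(α, β) has prior mean α/(α+β) and prior sample size α+β.
So α+β = 10 and α/(α+β) = 0.58, giving α = 0.58·10 = 5.8 and β = 10 − 5.8 = 4.2.

α = 5.8, β = 4.2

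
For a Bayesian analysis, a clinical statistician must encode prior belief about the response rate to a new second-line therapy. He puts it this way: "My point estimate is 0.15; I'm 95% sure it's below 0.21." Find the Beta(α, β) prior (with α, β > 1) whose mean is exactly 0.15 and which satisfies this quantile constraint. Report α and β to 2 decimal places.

α ≈ 16.07, β ≈ 91.07

With mean 0.15 fixed, write α = 0.15s, β = 0.85s where s = α+β.
Need P(θ < 0.21) = 0.95 under Beta(0.15s, 0.85s). Normal approximation: (q−m)/√(m(1−m)/s) ≈ z_{0.95} = 1.64, so s ≈ 0.15·0.85·(1.64)²/(0.21−0.15)² = 95.8.
At s = 95.8: P(θ<0.21) ≈ 0.941. Adjusting to match 0.95 gives s ≈ 107.14.
So α = 0.15·107.14 ≈ 16.07, β = 0.85·107.14 ≈ 91.07.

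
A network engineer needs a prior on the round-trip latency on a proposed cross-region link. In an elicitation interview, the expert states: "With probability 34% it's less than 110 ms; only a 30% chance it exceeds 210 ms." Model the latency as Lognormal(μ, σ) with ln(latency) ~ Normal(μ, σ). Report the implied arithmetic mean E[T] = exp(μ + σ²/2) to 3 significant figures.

E[T] ≈ 186 ms

If T ~ Lognormal(μ,σ) then ln T ~ Normal(μ,σ), so the p-quantile of ln T is μ + z_p·σ.
ln(110) = 4.7 and ln(210) = 5.347; z_{0.34} = -0.4125, z_{0.7} = 0.5244.
σ = (5.347 − 4.7)/(0.5244 − (-0.4125)) = 0.690.
μ = 4.7 − (-0.4125)·0.690 = 4.985.
E[T] = exp(μ + σ²/2) = exp(4.985 + 0.2382) = 186 ms.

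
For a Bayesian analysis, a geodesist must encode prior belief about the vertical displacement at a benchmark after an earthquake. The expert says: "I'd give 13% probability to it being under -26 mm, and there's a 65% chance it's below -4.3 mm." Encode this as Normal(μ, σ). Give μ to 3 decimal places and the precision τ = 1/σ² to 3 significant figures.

μ = -9.831, τ = 0.00485

For Normal(μ,σ), the p-quantile is μ + z_p·σ. Here z_{0.13} = -1.126, z_{0.65} = 0.3853.
So -26 = μ − 1.126σ and -4.3 = μ + 0.3853σ.
Subtracting: σ = (-4.3 − -26)/(0.3853 − (-1.126)) = 14.355.
Then μ = -26 − (-1.126)·14.355 = -9.831.
Precision τ = 1/σ² = 1/14.35² = 0.00485.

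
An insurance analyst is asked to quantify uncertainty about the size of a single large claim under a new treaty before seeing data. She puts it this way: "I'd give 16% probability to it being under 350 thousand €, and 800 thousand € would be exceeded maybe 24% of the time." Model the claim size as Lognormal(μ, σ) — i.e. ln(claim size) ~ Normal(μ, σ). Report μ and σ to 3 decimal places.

If T ~ Lognormal(μ,σ) then ln T ~ Normal(μ,σ), so the p-quantile of ln T is μ + z_p·σ.
ln(350) = 5.858 and ln(800) = 6.685; z_{0.16} = -0.9945, z_{0.76} = 0.7063.
σ = (6.685 − 5.858)/(0.7063 − (-0.9945)) = 0.486.
μ = 5.858 − (-0.9945)·0.486 = 6.341.

μ ≈ 6.341, σ ≈ 0.486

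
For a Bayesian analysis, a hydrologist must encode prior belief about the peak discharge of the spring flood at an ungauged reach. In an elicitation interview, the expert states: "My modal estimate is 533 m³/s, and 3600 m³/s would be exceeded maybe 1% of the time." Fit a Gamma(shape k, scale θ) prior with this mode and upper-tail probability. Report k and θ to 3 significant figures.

Gamma(k,θ) with k>1 has mode (k−1)θ, so θ = 533/(k−1).
Need P(X < 3600) = 0.99 with θ tied to k this way. Start at k = 2, θ = 533: P(X<3600) ≈ 0.991.
Too high — lower k to spread out. Iterating converges to k ≈ 1.98.
Then θ = 533/(1.98−1) ≈ 546.

k ≈ 1.98, θ ≈ 546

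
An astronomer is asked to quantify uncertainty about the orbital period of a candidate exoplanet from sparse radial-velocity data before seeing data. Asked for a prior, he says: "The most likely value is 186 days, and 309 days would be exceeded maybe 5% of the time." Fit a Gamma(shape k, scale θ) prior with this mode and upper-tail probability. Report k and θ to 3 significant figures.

Gamma(k,θ) with k>1 has mode (k−1)θ, so θ = 186/(k−1).
Need P(X < 309) = 0.95 with θ tied to k this way. Start at k = 2, θ = 186: P(X<309) ≈ 0.495.
Too low — raise k to concentrate. Iterating converges to k ≈ 11.8.
Then θ = 186/(11.8−1) ≈ 17.2.

k ≈ 11.8, θ ≈ 17.2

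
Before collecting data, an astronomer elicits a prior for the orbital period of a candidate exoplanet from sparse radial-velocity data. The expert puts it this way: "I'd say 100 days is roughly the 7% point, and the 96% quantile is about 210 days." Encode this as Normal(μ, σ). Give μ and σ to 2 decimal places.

μ = 150.31, σ = 34.09

For Normal(μ,σ), the p-quantile is μ + z_p·σ. Here z_{0.07} = -1.476, z_{0.96} = 1.751.
So 100 = μ − 1.476σ and 210 = μ + 1.751σ.
Subtracting: σ = (210 − 100)/(1.751 − (-1.476)) = 34.09.
Then μ = 100 − (-1.476)·34.09 = 150.31.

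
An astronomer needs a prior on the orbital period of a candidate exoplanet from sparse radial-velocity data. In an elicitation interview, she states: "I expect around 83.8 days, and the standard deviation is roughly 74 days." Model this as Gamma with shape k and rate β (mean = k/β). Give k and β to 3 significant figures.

k ≈ 1.28, β ≈ 0.0153

For Gamma(k, rate β): mean = k/β, variance = k/β², so CV = 1/√k.
CV = SD/mean = 74/83.8 = 0.8831, hence k = 1/CV² = 1.28.
Then β = k/mean = 1.28/83.8 = 0.0153.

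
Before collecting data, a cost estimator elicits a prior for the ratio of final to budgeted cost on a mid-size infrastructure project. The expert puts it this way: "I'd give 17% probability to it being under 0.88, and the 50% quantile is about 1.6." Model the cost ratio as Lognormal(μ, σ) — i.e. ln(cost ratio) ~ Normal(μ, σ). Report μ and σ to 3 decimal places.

μ ≈ 0.470, σ ≈ 0.627

If T ~ Lognormal(μ,σ) then ln T ~ Normal(μ,σ), so the p-quantile of ln T is μ + z_p·σ.
ln(0.88) = -0.1278 and ln(1.6) = 0.47; z_{0.17} = -0.9542, z_{0.5} = 0.
σ = (0.47 − -0.1278)/(0 − (-0.9542)) = 0.627.
μ = -0.1278 − (-0.9542)·0.627 = 0.470.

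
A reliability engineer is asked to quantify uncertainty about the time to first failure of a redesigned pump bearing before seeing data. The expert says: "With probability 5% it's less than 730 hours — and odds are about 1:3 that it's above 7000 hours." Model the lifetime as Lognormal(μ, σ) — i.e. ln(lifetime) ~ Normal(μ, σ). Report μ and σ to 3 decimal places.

If T ~ Lognormal(μ,σ) then ln T ~ Normal(μ,σ), so the p-quantile of ln T is μ + z_p·σ.
ln(730) = 6.593 and ln(7000) = 8.854; z_{0.05} = -1.645, z_{0.75} = 0.6745.
σ = (8.854 − 6.593)/(0.6745 − (-1.645)) = 0.975.
μ = 6.593 − (-1.645)·0.975 = 8.196.

μ ≈ 8.196, σ ≈ 0.975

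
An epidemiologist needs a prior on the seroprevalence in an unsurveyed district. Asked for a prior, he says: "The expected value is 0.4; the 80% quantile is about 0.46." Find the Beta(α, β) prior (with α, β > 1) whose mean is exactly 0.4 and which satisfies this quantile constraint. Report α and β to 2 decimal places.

α ≈ 18.67, β ≈ 28.00

With mean 0.4 fixed, write α = 0.4s, β = 0.6s where s = α+β.
Need P(θ < 0.46) = 0.8 under Beta(0.4s, 0.6s). Normal approximation: (q−m)/√(m(1−m)/s) ≈ z_{0.8} = 0.842, so s ≈ 0.4·0.6·(0.842)²/(0.46−0.4)² = 47.2.
At s = 47.2: P(θ<0.46) ≈ 0.801. Adjusting to match 0.8 gives s ≈ 46.67.
So α = 0.4·46.67 ≈ 18.67, β = 0.6·46.67 ≈ 28.00.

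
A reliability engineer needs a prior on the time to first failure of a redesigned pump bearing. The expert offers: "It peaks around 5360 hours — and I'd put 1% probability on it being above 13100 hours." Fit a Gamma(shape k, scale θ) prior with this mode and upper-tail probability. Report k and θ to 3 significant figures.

Gamma(k,θ) with k>1 has mode (k−1)θ, so θ = 5360/(k−1).
Need P(X < 13100) = 0.99 with θ tied to k this way. Start at k = 2, θ = 5360: P(X<13100) ≈ 0.701.
Too low — raise k to concentrate. Iterating converges to k ≈ 6.91.
Then θ = 5360/(6.91−1) ≈ 908.

k ≈ 6.91, θ ≈ 908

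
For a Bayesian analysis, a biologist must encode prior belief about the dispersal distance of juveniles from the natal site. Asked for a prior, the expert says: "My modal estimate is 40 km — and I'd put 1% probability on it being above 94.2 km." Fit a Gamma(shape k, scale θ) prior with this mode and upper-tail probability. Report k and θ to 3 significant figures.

k ≈ 7.48, θ ≈ 6.17

Gamma(k,θ) with k>1 has mode (k−1)θ, so θ = 40/(k−1).
Need P(X < 94.2) = 0.99 with θ tied to k this way. Start at k = 2, θ = 40: P(X<94.2) ≈ 0.682.
Too low — raise k to concentrate. Iterating converges to k ≈ 7.48.
Then θ = 40/(7.48−1) ≈ 6.17.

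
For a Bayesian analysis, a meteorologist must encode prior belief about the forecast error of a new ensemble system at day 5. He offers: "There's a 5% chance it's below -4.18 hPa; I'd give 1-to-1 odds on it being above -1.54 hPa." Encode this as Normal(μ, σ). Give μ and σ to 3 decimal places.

The p-quantile of Normal(μ,σ) is μ + z_p·σ, with z_{0.05} = -1.645 and z_{0.5} = 0.
Eliminate σ: μ = (z₂·x₁ − z₁·x₂)/(z₂ − z₁) = (0·-4.18 − (-1.645)·-1.54)/1.645 = -1.540.
Then σ = (x₂ − x₁)/(z₂ − z₁) = (-1.54 − -4.18)/1.645 = 1.605.

μ = -1.540, σ = 1.605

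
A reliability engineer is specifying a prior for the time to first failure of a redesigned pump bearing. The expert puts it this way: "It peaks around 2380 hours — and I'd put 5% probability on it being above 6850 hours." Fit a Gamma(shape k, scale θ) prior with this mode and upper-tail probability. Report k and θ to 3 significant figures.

k ≈ 3.39, θ ≈ 998

Gamma(k,θ) with k>1 has mode (k−1)θ, so θ = 2380/(k−1).
Need P(X < 6850) = 0.95 with θ tied to k this way. Start at k = 2, θ = 2380: P(X<6850) ≈ 0.782.
Too low — raise k to concentrate. Iterating converges to k ≈ 3.39.
Then θ = 2380/(3.39−1) ≈ 998.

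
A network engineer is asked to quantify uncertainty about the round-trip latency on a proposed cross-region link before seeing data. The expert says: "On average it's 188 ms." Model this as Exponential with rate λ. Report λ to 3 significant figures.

Exponential mean = 1/λ, so λ = 1/188.0 = 0.00532.

λ ≈ 0.00532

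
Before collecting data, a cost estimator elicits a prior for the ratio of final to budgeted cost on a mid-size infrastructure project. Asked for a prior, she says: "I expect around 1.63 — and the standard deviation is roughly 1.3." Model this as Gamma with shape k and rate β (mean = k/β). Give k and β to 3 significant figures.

k ≈ 1.57, β ≈ 0.964

For Gamma(k, rate β): mean = k/β, variance = k/β², so CV = 1/√k.
CV = SD/mean = 1.3/1.63 = 0.7975, hence k = 1/CV² = 1.57.
Then β = k/mean = 1.57/1.63 = 0.964.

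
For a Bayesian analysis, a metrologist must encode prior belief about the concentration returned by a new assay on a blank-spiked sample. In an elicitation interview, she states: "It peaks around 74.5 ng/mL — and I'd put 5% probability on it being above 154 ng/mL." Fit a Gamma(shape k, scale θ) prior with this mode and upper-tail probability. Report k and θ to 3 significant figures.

k ≈ 6.24, θ ≈ 14.2

Gamma(k,θ) with k>1 has mode (k−1)θ, so θ = 74.5/(k−1).
Need P(X < 154) = 0.95 with θ tied to k this way. Start at k = 2, θ = 74.5: P(X<154) ≈ 0.612.
Too low — raise k to concentrate. Iterating converges to k ≈ 6.24.
Then θ = 74.5/(6.24−1) ≈ 14.2.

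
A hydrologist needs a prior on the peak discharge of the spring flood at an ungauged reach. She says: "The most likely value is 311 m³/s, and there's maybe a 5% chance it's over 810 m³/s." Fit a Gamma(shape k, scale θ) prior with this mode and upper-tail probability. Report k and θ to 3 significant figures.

Gamma(k,θ) with k>1 has mode (k−1)θ, so θ = 311/(k−1).
Need P(X < 810) = 0.95 with θ tied to k this way. Start at k = 2, θ = 311: P(X<810) ≈ 0.733.
Too low — raise k to concentrate. Iterating converges to k ≈ 3.95.
Then θ = 311/(3.95−1) ≈ 105.

k ≈ 3.95, θ ≈ 105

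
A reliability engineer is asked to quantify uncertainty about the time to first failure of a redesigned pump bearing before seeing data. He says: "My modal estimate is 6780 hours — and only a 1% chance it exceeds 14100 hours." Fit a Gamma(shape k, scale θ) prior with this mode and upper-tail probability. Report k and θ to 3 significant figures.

k ≈ 10.1, θ ≈ 746

Gamma(k,θ) with k>1 has mode (k−1)θ, so θ = 6780/(k−1).
Need P(X < 14100) = 0.99 with θ tied to k this way. Start at k = 2, θ = 6780: P(X<14100) ≈ 0.615.
Too low — raise k to concentrate. Iterating converges to k ≈ 10.1.
Then θ = 6780/(10.1−1) ≈ 746.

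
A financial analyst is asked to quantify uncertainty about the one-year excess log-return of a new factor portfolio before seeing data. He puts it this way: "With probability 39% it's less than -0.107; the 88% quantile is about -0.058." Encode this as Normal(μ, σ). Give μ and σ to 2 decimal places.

For Normal(μ,σ), the p-quantile is μ + z_p·σ. Here z_{0.39} = -0.2793, z_{0.88} = 1.175.
So -0.107 = μ − 0.2793σ and -0.058 = μ + 1.175σ.
Subtracting: σ = (-0.058 − -0.107)/(1.175 − (-0.2793)) = 0.03.
Then μ = -0.107 − (-0.2793)·0.03 = -0.10.

μ = -0.10, σ = 0.03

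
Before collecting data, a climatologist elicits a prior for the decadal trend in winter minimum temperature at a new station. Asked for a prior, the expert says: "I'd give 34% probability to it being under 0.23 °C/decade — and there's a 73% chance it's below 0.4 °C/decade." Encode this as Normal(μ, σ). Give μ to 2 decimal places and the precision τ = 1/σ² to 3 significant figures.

μ = 0.30, τ = 36.4

For Normal(μ,σ), the p-quantile is μ + z_p·σ. Here z_{0.34} = -0.4125, z_{0.73} = 0.6128.
So 0.23 = μ − 0.4125σ and 0.4 = μ + 0.6128σ.
Subtracting: σ = (0.4 − 0.23)/(0.6128 − (-0.4125)) = 0.17.
Then μ = 0.23 − (-0.4125)·0.17 = 0.30.
Precision τ = 1/σ² = 1/0.1658² = 36.4.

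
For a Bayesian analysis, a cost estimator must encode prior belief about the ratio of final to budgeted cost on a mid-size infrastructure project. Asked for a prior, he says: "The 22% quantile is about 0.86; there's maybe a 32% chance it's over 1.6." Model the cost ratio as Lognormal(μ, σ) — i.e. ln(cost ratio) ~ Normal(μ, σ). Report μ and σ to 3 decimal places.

If T ~ Lognormal(μ,σ) then ln T ~ Normal(μ,σ), so the p-quantile of ln T is μ + z_p·σ.
ln(0.86) = -0.1508 and ln(1.6) = 0.47; z_{0.22} = -0.7722, z_{0.68} = 0.4677.
σ = (0.47 − -0.1508)/(0.4677 − (-0.7722)) = 0.501.
μ = -0.1508 − (-0.7722)·0.501 = 0.236.

μ ≈ 0.236, σ ≈ 0.501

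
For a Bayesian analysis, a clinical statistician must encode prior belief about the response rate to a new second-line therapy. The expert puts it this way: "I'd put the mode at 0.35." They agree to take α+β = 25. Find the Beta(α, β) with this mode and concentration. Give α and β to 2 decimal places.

For α,β > 1 the Beta mode is (α−1)/(α+β−2). With α+β = 25, the mode is (α−1)/23.
Set (α−1)/23 = 0.35 → α = 1 + 0.35·23 = 9.05.
β = 25 − α = 15.95.

α = 9.05, β = 15.95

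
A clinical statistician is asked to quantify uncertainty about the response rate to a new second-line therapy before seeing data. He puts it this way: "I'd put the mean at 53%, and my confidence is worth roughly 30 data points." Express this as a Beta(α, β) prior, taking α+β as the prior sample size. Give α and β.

Under the effective-sample-size interpretation, Beta(α, β) has prior mean α/(α+β) and prior sample size α+β.
So α+β = 30 and α/(α+β) = 0.53, giving α = 0.53·30 = 15.9 and β = 30 − 15.9 = 14.1.

α = 15.9, β = 14.1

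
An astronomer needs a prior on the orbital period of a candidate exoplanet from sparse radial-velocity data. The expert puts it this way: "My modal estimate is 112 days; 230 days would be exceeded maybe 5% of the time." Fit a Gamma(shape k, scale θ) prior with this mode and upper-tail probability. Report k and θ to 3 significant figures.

Gamma(k,θ) with k>1 has mode (k−1)θ, so θ = 112/(k−1).
Need P(X < 230) = 0.95 with θ tied to k this way. Start at k = 2, θ = 112: P(X<230) ≈ 0.608.
Too low — raise k to concentrate. Iterating converges to k ≈ 6.34.
Then θ = 112/(6.34−1) ≈ 21.

k ≈ 6.34, θ ≈ 21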